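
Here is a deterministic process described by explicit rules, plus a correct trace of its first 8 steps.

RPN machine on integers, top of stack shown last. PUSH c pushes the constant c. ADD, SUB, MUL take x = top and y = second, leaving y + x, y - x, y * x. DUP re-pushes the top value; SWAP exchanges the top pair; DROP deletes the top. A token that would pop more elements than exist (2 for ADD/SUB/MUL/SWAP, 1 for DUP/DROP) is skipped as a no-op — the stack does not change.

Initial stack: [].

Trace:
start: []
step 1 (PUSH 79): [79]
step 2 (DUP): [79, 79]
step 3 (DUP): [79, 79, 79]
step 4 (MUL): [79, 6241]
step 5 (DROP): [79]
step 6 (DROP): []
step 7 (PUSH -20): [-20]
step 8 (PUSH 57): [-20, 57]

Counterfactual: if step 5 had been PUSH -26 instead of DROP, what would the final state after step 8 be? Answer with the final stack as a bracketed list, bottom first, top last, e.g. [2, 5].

(re-executing from step 5 with the substitution; state before step 5: [79, 6241])
step 5 (PUSH -26): [79, 6241, -26]
step 6 (DROP): [79, 6241]
step 7 (PUSH -20): [79, 6241, -20]
step 8 (PUSH 57): [79, 6241, -20, 57]

[79, 6241, -20, 57]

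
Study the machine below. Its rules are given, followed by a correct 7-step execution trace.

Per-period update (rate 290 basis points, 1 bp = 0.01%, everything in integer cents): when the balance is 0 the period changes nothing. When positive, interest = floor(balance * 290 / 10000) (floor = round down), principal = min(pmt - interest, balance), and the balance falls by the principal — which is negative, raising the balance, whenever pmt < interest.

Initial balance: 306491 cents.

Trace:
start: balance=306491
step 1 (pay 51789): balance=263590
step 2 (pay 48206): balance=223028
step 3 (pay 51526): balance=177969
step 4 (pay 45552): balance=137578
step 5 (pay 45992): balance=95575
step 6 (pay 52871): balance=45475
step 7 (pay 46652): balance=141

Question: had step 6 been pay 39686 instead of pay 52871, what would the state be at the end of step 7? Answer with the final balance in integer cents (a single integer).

13709

(re-executing from step 6 with the substitution; state before step 6: balance=95575)
step 6 (pay 39686): balance=58660
step 7 (pay 46652): balance=13709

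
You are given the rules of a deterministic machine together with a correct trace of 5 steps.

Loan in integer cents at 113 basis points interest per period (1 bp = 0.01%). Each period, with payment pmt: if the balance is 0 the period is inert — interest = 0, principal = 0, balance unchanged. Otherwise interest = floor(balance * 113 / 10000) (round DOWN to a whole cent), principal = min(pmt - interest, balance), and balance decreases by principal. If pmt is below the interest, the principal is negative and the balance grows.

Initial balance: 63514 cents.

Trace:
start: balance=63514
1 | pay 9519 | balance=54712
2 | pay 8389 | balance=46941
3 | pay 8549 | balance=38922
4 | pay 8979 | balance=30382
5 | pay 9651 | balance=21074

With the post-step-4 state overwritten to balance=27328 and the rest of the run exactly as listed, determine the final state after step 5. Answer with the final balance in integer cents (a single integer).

17985

state after step 4 := balance=27328
5 | pay 9651 | balance=17985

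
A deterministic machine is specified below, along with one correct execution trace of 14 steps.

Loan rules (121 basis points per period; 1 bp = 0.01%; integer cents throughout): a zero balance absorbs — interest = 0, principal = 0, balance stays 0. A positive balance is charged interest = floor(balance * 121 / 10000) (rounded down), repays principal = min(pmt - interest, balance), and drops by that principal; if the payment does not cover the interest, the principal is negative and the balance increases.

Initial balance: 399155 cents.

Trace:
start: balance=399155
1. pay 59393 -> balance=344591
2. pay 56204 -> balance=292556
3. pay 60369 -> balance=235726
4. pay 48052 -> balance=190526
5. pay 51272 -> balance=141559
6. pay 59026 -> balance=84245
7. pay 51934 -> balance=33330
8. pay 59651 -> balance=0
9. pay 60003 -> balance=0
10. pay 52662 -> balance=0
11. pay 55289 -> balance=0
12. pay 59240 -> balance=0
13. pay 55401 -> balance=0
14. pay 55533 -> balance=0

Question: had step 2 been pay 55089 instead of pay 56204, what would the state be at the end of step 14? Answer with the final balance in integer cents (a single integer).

(re-executing from step 2 with the substitution; state before step 2: balance=344591)
2. pay 55089 -> balance=293671
3. pay 60369 -> balance=236855
4. pay 48052 -> balance=191668
5. pay 51272 -> balance=142715
6. pay 59026 -> balance=85415
7. pay 51934 -> balance=34514
8. pay 59651 -> balance=0
9. pay 60003 -> balance=0
10. pay 52662 -> balance=0
11. pay 55289 -> balance=0
12. pay 59240 -> balance=0
13. pay 55401 -> balance=0
14. pay 55533 -> balance=0

0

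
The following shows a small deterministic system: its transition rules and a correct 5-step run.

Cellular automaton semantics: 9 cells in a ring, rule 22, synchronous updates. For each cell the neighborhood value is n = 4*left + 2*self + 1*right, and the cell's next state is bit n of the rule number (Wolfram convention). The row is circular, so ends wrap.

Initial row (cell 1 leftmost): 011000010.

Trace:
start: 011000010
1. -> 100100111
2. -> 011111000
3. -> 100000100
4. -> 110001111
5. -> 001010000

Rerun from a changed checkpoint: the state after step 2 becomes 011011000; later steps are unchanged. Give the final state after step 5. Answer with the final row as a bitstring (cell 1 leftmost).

001010000

state after step 2 := 011011000
3. -> 100000100
4. -> 110001111
5. -> 001010000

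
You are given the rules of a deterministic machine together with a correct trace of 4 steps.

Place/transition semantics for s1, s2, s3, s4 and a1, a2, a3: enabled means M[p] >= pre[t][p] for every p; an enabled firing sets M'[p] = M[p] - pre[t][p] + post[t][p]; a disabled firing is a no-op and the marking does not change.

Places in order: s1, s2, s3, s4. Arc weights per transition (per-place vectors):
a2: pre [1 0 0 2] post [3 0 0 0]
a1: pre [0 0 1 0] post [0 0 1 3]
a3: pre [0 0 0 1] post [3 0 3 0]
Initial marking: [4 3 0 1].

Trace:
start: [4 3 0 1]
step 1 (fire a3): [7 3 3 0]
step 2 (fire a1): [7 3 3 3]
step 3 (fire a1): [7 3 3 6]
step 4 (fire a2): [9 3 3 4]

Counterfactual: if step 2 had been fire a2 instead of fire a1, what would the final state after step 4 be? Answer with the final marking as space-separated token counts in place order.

(re-executing from step 2 with the substitution; state before step 2: [7 3 3 0])
step 2 (fire a2): [7 3 3 0]
step 3 (fire a1): [7 3 3 3]
step 4 (fire a2): [9 3 3 1]

9 3 3 1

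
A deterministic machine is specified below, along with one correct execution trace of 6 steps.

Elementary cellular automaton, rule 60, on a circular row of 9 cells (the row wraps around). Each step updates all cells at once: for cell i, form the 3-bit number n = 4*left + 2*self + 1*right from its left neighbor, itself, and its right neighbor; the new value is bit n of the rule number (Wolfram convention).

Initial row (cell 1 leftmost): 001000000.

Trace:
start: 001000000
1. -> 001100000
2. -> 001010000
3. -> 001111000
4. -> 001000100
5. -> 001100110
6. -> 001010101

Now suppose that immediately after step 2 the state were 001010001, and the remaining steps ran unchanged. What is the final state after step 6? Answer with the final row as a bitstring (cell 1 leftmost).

state after step 2 := 001010001
3. -> 101111001
4. -> 011000101
5. -> 110100111
6. -> 001110100

001110100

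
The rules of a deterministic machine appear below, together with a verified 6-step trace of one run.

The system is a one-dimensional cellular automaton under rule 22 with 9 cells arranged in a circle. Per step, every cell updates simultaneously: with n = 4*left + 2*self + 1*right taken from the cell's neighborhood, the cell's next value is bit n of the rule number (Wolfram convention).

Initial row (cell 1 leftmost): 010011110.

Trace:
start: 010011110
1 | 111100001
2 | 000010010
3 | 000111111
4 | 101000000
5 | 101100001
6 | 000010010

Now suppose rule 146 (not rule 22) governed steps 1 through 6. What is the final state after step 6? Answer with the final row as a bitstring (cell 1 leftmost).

(re-executing steps 1..6 under rule 146; state before step 1: 010011110)
1 | 101101101
2 | 000000000
3 | 000000000
4 | 000000000
5 | 000000000
6 | 000000000

000000000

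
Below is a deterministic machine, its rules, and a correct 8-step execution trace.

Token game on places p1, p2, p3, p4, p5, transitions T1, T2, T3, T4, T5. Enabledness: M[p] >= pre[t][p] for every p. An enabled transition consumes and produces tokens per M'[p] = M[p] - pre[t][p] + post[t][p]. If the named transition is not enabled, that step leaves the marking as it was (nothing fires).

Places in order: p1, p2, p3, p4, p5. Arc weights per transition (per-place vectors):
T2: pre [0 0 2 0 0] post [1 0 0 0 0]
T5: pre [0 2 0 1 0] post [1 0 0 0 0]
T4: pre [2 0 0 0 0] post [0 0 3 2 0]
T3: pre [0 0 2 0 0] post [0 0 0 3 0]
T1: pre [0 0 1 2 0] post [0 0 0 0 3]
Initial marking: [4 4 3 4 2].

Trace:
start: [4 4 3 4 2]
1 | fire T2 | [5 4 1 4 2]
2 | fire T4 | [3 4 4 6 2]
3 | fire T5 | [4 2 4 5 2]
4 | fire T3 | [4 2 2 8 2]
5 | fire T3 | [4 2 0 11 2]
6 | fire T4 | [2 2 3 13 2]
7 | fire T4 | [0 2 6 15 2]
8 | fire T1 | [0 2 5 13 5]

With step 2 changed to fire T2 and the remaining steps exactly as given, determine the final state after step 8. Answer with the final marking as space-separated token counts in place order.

2 2 6 5 5

(re-executing from step 2 with the substitution; state before step 2: [5 4 1 4 2])
2 | fire T2 | [5 4 1 4 2]
3 | fire T5 | [6 2 1 3 2]
4 | fire T3 | [6 2 1 3 2]
5 | fire T3 | [6 2 1 3 2]
6 | fire T4 | [4 2 4 5 2]
7 | fire T4 | [2 2 7 7 2]
8 | fire T1 | [2 2 6 5 5]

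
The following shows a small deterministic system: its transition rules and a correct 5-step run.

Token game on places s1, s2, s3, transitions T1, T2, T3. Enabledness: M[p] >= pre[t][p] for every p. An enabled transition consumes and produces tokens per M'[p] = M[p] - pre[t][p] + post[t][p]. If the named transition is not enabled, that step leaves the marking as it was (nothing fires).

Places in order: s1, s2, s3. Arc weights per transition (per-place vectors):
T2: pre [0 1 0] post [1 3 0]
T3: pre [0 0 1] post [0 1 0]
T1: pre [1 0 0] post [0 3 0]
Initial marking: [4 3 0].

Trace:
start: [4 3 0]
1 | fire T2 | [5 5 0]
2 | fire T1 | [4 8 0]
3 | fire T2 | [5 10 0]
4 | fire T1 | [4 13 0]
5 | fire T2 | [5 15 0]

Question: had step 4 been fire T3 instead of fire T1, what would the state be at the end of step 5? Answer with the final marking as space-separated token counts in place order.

(re-executing from step 4 with the substitution; state before step 4: [5 10 0])
4 | fire T3 | [5 10 0]
5 | fire T2 | [6 12 0]

6 12 0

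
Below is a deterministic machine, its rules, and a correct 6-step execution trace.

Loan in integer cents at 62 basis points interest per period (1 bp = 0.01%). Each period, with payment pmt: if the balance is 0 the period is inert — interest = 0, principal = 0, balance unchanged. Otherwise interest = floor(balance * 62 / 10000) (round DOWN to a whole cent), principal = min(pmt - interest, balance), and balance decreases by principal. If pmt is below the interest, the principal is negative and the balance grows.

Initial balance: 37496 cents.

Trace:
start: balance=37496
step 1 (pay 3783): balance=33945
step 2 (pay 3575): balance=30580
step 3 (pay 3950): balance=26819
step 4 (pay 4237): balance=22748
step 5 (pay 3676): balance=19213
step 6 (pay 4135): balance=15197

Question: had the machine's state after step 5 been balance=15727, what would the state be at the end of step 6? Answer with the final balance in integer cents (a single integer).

state after step 5 := balance=15727
step 6 (pay 4135): balance=11689

11689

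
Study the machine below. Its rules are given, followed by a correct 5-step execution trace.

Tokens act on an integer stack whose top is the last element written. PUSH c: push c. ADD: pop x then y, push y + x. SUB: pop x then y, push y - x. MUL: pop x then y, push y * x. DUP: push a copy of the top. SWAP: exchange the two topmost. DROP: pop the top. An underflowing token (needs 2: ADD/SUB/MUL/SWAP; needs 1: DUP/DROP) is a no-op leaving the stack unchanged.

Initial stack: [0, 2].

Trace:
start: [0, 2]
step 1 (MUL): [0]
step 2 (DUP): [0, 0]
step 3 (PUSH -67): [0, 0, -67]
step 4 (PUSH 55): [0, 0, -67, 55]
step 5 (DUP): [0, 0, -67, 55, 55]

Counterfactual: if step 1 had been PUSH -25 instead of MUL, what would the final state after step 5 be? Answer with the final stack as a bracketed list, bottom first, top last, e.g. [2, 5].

[0, 2, -25, -25, -67, 55, 55]

(re-executing from step 1 with the substitution; state before step 1: [0, 2])
step 1 (PUSH -25): [0, 2, -25]
step 2 (DUP): [0, 2, -25, -25]
step 3 (PUSH -67): [0, 2, -25, -25, -67]
step 4 (PUSH 55): [0, 2, -25, -25, -67, 55]
step 5 (DUP): [0, 2, -25, -25, -67, 55, 55]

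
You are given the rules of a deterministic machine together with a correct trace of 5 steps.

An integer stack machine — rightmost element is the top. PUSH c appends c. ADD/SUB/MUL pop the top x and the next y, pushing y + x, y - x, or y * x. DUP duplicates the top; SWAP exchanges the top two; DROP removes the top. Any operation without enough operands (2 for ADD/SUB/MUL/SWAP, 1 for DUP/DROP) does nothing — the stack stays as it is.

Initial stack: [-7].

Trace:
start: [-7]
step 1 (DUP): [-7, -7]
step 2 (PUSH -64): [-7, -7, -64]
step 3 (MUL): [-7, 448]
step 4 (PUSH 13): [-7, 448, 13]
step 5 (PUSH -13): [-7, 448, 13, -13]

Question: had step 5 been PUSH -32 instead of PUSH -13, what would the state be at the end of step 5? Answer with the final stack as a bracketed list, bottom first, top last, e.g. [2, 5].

[-7, 448, 13, -32]

(re-executing from step 5 with the substitution; state before step 5: [-7, 448, 13])
step 5 (PUSH -32): [-7, 448, 13, -32]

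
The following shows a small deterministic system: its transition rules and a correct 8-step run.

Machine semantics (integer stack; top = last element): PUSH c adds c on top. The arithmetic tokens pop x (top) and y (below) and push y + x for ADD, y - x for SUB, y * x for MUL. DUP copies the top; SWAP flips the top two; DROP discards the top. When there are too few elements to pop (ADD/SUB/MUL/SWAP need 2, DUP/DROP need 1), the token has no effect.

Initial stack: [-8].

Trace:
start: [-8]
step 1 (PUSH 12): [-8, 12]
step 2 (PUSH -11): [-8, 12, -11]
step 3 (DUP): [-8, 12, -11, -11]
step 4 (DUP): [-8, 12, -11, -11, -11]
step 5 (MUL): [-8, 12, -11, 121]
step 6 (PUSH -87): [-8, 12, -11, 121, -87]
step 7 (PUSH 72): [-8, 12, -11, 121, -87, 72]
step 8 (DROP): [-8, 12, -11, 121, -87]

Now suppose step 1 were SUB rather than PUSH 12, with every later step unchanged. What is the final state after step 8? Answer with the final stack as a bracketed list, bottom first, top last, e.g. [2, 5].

(re-executing from step 1 with the substitution; state before step 1: [-8])
step 1 (SUB): [-8]
step 2 (PUSH -11): [-8, -11]
step 3 (DUP): [-8, -11, -11]
step 4 (DUP): [-8, -11, -11, -11]
step 5 (MUL): [-8, -11, 121]
step 6 (PUSH -87): [-8, -11, 121, -87]
step 7 (PUSH 72): [-8, -11, 121, -87, 72]
step 8 (DROP): [-8, -11, 121, -87]

[-8, -11, 121, -87]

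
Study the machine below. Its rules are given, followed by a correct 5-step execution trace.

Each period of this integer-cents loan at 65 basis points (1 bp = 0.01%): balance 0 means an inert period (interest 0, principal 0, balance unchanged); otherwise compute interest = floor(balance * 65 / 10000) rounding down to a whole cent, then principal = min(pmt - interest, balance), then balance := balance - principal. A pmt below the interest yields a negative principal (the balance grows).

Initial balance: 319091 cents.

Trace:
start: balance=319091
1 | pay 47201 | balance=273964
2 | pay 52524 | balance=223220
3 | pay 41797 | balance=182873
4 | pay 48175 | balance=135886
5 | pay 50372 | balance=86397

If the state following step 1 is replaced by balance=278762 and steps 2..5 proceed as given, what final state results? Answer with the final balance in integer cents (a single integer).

91322

state after step 1 := balance=278762
2 | pay 52524 | balance=228049
3 | pay 41797 | balance=187734
4 | pay 48175 | balance=140779
5 | pay 50372 | balance=91322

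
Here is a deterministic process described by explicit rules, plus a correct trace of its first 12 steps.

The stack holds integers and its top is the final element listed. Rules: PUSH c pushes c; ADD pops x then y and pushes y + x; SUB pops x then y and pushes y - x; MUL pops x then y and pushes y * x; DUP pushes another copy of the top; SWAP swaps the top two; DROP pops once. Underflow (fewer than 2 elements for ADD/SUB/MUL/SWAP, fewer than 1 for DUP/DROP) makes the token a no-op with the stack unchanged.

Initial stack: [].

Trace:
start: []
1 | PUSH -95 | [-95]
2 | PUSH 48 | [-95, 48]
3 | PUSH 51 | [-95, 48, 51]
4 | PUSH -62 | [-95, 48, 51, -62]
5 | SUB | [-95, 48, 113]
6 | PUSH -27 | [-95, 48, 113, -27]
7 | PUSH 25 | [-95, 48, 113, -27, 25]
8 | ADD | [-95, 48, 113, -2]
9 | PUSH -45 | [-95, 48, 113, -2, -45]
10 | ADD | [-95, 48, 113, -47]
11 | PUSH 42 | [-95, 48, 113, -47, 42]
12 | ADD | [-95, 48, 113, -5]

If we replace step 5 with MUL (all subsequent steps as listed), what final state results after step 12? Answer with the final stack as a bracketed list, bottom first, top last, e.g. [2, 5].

[-95, 48, -3162, -5]

(re-executing from step 5 with the substitution; state before step 5: [-95, 48, 51, -62])
5 | MUL | [-95, 48, -3162]
6 | PUSH -27 | [-95, 48, -3162, -27]
7 | PUSH 25 | [-95, 48, -3162, -27, 25]
8 | ADD | [-95, 48, -3162, -2]
9 | PUSH -45 | [-95, 48, -3162, -2, -45]
10 | ADD | [-95, 48, -3162, -47]
11 | PUSH 42 | [-95, 48, -3162, -47, 42]
12 | ADD | [-95, 48, -3162, -5]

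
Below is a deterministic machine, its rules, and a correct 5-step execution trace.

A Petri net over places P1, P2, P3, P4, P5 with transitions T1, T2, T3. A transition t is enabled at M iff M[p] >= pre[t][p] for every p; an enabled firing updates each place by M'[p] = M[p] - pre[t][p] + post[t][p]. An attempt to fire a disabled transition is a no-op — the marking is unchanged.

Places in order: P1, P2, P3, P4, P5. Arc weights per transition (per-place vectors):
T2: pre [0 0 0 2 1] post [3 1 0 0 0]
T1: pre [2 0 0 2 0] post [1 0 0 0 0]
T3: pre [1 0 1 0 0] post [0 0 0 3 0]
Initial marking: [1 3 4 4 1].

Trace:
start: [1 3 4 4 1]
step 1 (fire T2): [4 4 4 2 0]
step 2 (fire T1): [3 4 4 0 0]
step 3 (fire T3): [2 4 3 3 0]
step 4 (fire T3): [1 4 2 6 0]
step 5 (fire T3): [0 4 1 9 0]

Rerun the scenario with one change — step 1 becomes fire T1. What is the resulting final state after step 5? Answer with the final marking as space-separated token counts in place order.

(re-executing from step 1 with the substitution; state before step 1: [1 3 4 4 1])
step 1 (fire T1): [1 3 4 4 1]
step 2 (fire T1): [1 3 4 4 1]
step 3 (fire T3): [0 3 3 7 1]
step 4 (fire T3): [0 3 3 7 1]
step 5 (fire T3): [0 3 3 7 1]

0 3 3 7 1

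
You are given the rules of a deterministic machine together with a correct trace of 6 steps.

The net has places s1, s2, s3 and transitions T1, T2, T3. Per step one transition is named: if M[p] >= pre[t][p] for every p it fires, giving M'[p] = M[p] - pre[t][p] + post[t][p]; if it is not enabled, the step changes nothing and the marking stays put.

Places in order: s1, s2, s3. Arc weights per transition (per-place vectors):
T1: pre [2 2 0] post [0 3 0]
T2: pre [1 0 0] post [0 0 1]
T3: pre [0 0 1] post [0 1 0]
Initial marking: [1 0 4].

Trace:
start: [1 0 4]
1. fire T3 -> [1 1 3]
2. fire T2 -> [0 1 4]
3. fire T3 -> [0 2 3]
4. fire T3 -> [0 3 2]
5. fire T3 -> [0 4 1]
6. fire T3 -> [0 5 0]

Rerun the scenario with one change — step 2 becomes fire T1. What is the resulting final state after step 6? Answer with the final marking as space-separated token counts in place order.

(re-executing from step 2 with the substitution; state before step 2: [1 1 3])
2. fire T1 -> [1 1 3]
3. fire T3 -> [1 2 2]
4. fire T3 -> [1 3 1]
5. fire T3 -> [1 4 0]
6. fire T3 -> [1 4 0]

1 4 0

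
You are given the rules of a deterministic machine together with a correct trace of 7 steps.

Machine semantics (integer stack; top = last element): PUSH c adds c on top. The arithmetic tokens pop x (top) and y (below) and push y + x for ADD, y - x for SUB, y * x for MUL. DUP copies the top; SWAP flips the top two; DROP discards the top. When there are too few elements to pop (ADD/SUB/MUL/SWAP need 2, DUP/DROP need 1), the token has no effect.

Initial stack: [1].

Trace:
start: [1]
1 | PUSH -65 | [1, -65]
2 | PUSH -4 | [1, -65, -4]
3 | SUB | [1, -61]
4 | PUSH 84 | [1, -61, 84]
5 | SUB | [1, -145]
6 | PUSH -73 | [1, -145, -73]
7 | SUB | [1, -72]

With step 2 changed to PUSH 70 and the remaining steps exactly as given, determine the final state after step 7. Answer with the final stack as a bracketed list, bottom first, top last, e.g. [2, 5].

(re-executing from step 2 with the substitution; state before step 2: [1, -65])
2 | PUSH 70 | [1, -65, 70]
3 | SUB | [1, -135]
4 | PUSH 84 | [1, -135, 84]
5 | SUB | [1, -219]
6 | PUSH -73 | [1, -219, -73]
7 | SUB | [1, -146]

[1, -146]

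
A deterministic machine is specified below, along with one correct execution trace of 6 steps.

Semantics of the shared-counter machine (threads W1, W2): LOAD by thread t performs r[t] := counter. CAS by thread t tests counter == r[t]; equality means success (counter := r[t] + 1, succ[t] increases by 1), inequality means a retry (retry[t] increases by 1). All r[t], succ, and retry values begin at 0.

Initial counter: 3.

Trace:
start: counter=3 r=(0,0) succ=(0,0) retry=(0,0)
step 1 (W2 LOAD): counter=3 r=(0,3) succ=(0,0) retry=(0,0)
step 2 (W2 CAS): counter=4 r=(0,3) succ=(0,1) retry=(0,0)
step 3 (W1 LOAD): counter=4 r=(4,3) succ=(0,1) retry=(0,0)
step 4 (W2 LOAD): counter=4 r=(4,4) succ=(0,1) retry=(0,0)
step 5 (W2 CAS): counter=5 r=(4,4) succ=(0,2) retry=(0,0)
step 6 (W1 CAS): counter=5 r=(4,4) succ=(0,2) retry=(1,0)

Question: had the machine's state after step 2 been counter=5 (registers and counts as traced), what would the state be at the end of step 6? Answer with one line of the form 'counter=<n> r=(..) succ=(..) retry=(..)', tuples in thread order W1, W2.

counter=6 r=(5,5) succ=(0,2) retry=(1,0)

state after step 2 := counter=5 r=(0,3) succ=(0,1) retry=(0,0)
step 3 (W1 LOAD): counter=5 r=(5,3) succ=(0,1) retry=(0,0)
step 4 (W2 LOAD): counter=5 r=(5,5) succ=(0,1) retry=(0,0)
step 5 (W2 CAS): counter=6 r=(5,5) succ=(0,2) retry=(0,0)
step 6 (W1 CAS): counter=6 r=(5,5) succ=(0,2) retry=(1,0)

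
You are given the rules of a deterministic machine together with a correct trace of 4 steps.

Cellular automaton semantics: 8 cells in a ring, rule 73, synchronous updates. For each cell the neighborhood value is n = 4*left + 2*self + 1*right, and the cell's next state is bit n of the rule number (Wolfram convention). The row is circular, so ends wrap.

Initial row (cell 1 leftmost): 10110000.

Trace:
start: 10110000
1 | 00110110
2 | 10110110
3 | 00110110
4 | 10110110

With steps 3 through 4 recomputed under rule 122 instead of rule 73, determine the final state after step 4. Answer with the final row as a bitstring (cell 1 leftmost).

11000001

(re-executing steps 3..4 under rule 122; state before step 3: 10110110)
3 | 01111111
4 | 11000001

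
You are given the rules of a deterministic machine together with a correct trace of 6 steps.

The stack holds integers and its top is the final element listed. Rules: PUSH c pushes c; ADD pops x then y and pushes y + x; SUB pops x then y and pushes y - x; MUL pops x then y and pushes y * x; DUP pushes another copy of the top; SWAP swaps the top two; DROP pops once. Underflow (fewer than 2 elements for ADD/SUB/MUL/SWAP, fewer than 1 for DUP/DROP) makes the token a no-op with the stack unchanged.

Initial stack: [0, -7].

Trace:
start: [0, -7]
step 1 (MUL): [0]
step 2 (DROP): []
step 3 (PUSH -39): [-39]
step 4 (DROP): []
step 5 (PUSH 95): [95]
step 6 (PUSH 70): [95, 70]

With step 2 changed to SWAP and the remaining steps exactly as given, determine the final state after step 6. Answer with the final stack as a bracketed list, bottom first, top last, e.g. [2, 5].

(re-executing from step 2 with the substitution; state before step 2: [0])
step 2 (SWAP): [0]
step 3 (PUSH -39): [0, -39]
step 4 (DROP): [0]
step 5 (PUSH 95): [0, 95]
step 6 (PUSH 70): [0, 95, 70]

[0, 95, 70]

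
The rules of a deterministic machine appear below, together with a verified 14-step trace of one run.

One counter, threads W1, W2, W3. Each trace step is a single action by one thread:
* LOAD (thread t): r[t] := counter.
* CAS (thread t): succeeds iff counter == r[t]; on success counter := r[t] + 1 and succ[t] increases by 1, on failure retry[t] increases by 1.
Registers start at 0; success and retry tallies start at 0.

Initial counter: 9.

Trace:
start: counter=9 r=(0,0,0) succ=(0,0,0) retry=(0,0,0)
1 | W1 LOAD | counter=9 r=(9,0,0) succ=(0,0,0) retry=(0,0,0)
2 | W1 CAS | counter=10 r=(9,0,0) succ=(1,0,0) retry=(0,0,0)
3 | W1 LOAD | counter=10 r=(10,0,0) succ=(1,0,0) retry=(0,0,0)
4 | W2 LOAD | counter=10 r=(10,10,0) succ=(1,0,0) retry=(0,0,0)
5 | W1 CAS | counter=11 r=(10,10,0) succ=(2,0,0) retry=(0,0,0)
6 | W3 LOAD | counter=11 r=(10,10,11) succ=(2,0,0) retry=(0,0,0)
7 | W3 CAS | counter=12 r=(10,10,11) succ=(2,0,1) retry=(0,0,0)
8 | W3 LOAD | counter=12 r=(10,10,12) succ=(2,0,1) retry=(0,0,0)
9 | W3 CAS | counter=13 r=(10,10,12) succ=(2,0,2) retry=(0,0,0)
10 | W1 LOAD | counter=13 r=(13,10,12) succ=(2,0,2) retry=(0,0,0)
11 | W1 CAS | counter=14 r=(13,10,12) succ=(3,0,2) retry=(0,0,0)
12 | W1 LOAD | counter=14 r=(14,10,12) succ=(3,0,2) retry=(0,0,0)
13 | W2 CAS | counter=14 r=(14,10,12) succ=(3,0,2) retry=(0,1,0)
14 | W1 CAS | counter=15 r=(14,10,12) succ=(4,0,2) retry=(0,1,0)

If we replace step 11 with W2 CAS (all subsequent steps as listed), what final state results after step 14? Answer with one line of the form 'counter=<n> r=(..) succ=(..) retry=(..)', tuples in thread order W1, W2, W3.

counter=14 r=(13,10,12) succ=(3,0,2) retry=(0,2,0)

(re-executing from step 11 with the substitution; state before step 11: counter=13 r=(13,10,12) succ=(2,0,2) retry=(0,0,0))
11 | W2 CAS | counter=13 r=(13,10,12) succ=(2,0,2) retry=(0,1,0)
12 | W1 LOAD | counter=13 r=(13,10,12) succ=(2,0,2) retry=(0,1,0)
13 | W2 CAS | counter=13 r=(13,10,12) succ=(2,0,2) retry=(0,2,0)
14 | W1 CAS | counter=14 r=(13,10,12) succ=(3,0,2) retry=(0,2,0)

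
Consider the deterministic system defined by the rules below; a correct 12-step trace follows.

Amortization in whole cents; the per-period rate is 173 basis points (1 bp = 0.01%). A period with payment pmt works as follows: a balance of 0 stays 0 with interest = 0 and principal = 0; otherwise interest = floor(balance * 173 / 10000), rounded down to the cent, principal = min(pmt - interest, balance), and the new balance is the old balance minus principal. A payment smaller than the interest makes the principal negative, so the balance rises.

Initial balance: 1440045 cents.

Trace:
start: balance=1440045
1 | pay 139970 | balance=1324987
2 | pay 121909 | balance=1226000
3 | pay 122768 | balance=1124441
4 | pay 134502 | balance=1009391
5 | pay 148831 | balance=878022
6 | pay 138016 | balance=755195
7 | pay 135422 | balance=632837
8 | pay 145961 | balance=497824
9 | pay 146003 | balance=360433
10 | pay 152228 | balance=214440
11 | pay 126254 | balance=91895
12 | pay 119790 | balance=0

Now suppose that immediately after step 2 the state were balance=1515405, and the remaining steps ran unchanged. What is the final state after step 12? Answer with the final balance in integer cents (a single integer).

state after step 2 := balance=1515405
3 | pay 122768 | balance=1418853
4 | pay 134502 | balance=1308897
5 | pay 148831 | balance=1182709
6 | pay 138016 | balance=1065153
7 | pay 135422 | balance=948158
8 | pay 145961 | balance=818600
9 | pay 146003 | balance=686758
10 | pay 152228 | balance=546410
11 | pay 126254 | balance=429608
12 | pay 119790 | balance=317250

317250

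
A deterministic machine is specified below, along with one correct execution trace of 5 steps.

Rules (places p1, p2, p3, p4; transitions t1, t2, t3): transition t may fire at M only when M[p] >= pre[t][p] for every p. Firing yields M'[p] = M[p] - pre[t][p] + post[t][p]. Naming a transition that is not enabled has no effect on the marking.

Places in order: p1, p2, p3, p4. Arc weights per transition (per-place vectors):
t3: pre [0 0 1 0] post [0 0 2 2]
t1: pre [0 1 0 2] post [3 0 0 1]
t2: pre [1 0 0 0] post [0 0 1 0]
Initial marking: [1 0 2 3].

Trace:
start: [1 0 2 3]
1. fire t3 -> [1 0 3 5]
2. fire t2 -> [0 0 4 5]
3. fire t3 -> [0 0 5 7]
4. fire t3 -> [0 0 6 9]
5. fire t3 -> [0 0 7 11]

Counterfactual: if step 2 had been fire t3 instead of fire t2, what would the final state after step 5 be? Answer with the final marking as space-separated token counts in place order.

(re-executing from step 2 with the substitution; state before step 2: [1 0 3 5])
2. fire t3 -> [1 0 4 7]
3. fire t3 -> [1 0 5 9]
4. fire t3 -> [1 0 6 11]
5. fire t3 -> [1 0 7 13]

1 0 7 13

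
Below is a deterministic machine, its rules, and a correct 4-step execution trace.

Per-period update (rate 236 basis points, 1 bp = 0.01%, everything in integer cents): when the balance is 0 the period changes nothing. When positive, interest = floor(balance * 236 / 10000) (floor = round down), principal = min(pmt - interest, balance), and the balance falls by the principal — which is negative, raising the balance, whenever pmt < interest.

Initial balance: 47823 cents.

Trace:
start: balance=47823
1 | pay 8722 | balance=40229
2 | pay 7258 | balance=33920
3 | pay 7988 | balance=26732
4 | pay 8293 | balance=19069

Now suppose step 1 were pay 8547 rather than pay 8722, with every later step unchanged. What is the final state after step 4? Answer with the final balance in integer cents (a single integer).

19257

(re-executing from step 1 with the substitution; state before step 1: balance=47823)
1 | pay 8547 | balance=40404
2 | pay 7258 | balance=34099
3 | pay 7988 | balance=26915
4 | pay 8293 | balance=19257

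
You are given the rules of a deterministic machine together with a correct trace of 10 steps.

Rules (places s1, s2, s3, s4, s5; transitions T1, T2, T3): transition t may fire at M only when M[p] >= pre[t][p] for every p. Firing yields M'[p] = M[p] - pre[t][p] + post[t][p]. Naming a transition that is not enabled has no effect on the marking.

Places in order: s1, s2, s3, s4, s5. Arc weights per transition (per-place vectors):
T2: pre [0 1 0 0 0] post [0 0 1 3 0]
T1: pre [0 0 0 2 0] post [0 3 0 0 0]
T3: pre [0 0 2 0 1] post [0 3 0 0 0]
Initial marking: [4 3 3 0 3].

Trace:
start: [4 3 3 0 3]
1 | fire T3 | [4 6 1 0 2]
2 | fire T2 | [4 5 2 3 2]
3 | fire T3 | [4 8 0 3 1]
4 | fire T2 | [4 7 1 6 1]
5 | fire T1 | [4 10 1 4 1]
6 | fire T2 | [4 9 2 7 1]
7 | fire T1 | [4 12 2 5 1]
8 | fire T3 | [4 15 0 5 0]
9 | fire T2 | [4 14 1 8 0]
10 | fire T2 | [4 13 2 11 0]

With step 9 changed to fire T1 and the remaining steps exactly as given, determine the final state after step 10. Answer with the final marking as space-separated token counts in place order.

4 17 1 6 0

(re-executing from step 9 with the substitution; state before step 9: [4 15 0 5 0])
9 | fire T1 | [4 18 0 3 0]
10 | fire T2 | [4 17 1 6 0]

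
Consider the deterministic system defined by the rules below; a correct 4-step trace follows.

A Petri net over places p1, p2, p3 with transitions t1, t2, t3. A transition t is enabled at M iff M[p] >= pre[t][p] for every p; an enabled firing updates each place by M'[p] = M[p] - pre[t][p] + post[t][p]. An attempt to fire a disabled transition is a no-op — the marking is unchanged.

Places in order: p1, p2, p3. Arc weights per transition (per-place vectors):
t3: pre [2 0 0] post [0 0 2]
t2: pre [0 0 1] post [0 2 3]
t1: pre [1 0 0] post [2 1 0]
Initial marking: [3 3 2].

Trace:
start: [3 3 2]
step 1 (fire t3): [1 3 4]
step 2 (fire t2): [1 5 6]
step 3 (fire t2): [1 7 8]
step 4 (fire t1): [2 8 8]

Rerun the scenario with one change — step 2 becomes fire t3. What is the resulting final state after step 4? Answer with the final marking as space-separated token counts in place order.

2 6 6

(re-executing from step 2 with the substitution; state before step 2: [1 3 4])
step 2 (fire t3): [1 3 4]
step 3 (fire t2): [1 5 6]
step 4 (fire t1): [2 6 6]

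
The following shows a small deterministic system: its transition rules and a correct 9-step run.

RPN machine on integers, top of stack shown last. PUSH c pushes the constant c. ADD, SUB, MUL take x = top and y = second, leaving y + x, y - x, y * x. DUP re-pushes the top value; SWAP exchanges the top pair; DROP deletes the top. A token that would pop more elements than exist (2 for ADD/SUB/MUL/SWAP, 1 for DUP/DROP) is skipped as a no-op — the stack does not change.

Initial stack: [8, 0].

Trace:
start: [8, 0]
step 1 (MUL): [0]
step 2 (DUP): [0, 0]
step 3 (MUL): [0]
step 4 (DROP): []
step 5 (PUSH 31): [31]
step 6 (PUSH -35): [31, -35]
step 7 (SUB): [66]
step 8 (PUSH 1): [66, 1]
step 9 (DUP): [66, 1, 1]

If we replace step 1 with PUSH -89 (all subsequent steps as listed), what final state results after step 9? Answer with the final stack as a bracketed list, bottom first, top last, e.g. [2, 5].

(re-executing from step 1 with the substitution; state before step 1: [8, 0])
step 1 (PUSH -89): [8, 0, -89]
step 2 (DUP): [8, 0, -89, -89]
step 3 (MUL): [8, 0, 7921]
step 4 (DROP): [8, 0]
step 5 (PUSH 31): [8, 0, 31]
step 6 (PUSH -35): [8, 0, 31, -35]
step 7 (SUB): [8, 0, 66]
step 8 (PUSH 1): [8, 0, 66, 1]
step 9 (DUP): [8, 0, 66, 1, 1]

[8, 0, 66, 1, 1]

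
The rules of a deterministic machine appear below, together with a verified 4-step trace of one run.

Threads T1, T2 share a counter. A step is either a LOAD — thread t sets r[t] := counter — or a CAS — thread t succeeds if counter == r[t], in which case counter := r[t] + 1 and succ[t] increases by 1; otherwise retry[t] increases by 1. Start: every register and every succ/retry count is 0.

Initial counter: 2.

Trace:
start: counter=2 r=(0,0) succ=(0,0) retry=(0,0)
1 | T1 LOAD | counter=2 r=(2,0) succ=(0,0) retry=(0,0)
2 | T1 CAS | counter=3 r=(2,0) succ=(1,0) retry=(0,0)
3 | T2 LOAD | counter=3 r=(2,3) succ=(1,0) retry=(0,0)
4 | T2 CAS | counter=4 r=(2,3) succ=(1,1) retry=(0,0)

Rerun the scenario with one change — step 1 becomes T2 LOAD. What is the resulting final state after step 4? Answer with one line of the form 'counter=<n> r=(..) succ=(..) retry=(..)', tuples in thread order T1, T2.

counter=3 r=(0,2) succ=(0,1) retry=(1,0)

(re-executing from step 1 with the substitution; state before step 1: counter=2 r=(0,0) succ=(0,0) retry=(0,0))
1 | T2 LOAD | counter=2 r=(0,2) succ=(0,0) retry=(0,0)
2 | T1 CAS | counter=2 r=(0,2) succ=(0,0) retry=(1,0)
3 | T2 LOAD | counter=2 r=(0,2) succ=(0,0) retry=(1,0)
4 | T2 CAS | counter=3 r=(0,2) succ=(0,1) retry=(1,0)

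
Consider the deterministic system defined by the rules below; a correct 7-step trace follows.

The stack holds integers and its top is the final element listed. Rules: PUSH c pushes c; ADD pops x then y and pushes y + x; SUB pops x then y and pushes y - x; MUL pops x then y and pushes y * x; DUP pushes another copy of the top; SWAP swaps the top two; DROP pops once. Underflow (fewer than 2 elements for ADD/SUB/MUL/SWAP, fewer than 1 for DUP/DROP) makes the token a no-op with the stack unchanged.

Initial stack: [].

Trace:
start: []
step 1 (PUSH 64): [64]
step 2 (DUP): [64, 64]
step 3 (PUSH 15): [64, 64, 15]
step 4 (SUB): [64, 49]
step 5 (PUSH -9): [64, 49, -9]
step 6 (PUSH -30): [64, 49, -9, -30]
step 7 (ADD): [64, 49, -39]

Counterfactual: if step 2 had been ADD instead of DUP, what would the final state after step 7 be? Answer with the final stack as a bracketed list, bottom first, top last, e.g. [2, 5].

(re-executing from step 2 with the substitution; state before step 2: [64])
step 2 (ADD): [64]
step 3 (PUSH 15): [64, 15]
step 4 (SUB): [49]
step 5 (PUSH -9): [49, -9]
step 6 (PUSH -30): [49, -9, -30]
step 7 (ADD): [49, -39]

[49, -39]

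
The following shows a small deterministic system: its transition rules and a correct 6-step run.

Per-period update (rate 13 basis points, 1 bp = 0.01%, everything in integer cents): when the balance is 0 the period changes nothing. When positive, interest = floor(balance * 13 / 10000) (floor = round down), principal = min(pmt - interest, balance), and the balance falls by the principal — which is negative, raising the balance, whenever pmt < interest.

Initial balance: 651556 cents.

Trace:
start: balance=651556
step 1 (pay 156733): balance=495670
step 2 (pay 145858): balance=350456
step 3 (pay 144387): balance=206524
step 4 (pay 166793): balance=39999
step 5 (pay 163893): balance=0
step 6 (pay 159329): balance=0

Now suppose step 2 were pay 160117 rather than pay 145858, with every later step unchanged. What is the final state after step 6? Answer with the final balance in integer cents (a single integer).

(re-executing from step 2 with the substitution; state before step 2: balance=495670)
step 2 (pay 160117): balance=336197
step 3 (pay 144387): balance=192247
step 4 (pay 166793): balance=25703
step 5 (pay 163893): balance=0
step 6 (pay 159329): balance=0

0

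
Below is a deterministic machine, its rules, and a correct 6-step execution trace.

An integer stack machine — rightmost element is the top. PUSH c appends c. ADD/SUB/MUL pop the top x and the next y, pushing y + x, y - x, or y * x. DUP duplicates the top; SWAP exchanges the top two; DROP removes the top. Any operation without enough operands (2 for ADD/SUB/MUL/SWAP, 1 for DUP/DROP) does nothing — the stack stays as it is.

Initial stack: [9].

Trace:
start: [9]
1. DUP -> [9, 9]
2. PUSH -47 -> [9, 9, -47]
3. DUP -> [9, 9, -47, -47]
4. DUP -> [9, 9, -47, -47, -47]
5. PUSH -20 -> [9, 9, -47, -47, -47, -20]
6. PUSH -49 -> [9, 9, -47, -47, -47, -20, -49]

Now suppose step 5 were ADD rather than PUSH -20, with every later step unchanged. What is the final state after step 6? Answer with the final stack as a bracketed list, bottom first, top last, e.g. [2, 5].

[9, 9, -47, -94, -49]

(re-executing from step 5 with the substitution; state before step 5: [9, 9, -47, -47, -47])
5. ADD -> [9, 9, -47, -94]
6. PUSH -49 -> [9, 9, -47, -94, -49]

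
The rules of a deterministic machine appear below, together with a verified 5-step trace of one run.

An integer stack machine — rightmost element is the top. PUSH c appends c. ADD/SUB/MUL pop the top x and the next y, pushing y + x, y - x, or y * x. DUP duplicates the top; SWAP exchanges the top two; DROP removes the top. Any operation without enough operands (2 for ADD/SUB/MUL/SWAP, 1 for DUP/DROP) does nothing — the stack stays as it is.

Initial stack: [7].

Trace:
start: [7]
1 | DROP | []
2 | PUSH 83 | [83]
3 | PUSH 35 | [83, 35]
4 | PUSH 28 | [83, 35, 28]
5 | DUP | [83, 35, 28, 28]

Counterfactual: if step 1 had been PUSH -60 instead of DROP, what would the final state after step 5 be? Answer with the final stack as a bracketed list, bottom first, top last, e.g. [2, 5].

[7, -60, 83, 35, 28, 28]

(re-executing from step 1 with the substitution; state before step 1: [7])
1 | PUSH -60 | [7, -60]
2 | PUSH 83 | [7, -60, 83]
3 | PUSH 35 | [7, -60, 83, 35]
4 | PUSH 28 | [7, -60, 83, 35, 28]
5 | DUP | [7, -60, 83, 35, 28, 28]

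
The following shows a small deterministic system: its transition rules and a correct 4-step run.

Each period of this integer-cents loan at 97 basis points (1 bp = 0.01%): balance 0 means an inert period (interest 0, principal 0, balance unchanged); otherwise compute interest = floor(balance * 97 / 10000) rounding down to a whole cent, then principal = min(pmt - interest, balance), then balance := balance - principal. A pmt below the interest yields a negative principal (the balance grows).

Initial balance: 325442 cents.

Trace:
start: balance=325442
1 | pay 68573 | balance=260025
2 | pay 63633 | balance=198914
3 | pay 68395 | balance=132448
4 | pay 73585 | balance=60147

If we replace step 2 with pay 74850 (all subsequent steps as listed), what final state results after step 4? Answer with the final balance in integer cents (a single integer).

48711

(re-executing from step 2 with the substitution; state before step 2: balance=260025)
2 | pay 74850 | balance=187697
3 | pay 68395 | balance=121122
4 | pay 73585 | balance=48711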